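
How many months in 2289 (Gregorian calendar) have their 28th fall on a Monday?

Check the 28th of each month of 2289: Jan 28: Mon, Feb 28: Thu, Mar 28: Thu, Apr 28: Sun, May 28: Tue, Jun 28: Fri, Jul 28: Sun, Aug 28: Wed, Sep 28: Sat, Oct 28: Mon, Nov 28: Thu, Dec 28: Sat.
Monday occurs in January, October — 2 months.

2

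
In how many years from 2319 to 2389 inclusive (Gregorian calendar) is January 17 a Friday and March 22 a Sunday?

Check each year's weekday for January 17 and March 22:
  2319: Fri/Sat  2320: Sat/Mon  2321: Mon/Tue  2322: Tue/Wed  2323: Wed/Thu  2324: Thu/Sat  2325: Sat/Sun  2326: Sun/Mon  2327: Mon/Tue  2328: Tue/Thu  2329: Thu/Fri  2330: Fri/Sat  2331: Sat/Sun  2332: Sun/Tue  …(43 more)…  2376: Sat/Mon  2377: Mon/Tue  2378: Tue/Wed  2379: Wed/Thu  2380: Thu/Sat  2381: Sat/Sun  2382: Sun/Mon  2383: Mon/Tue  2384: Tue/Thu  2385: Thu/Fri  2386: Fri/Sat  2387: Sat/Sun  2388: Sun/Tue  2389: Tue/Wed
Both conditions hold in: 2336, 2364 — 2.

2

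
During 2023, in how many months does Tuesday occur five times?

4

A month of length L has five Tuesdays iff its first Tuesday is on day ≤ L−28 (so day 1–3 in a 31-day month, 1–2 in a 30-day month, day 1 in a leap February).
Checking each month of 2023: Jan starts Sun (31d) ✓; Feb starts Wed (28d); Mar starts Wed (31d); Apr starts Sat (30d); May starts Mon (31d) ✓; Jun starts Thu (30d); Jul starts Sat (31d); Aug starts Tue (31d) ✓; Sep starts Fri (30d); Oct starts Sun (31d) ✓; Nov starts Wed (30d); Dec starts Fri (31d).
Five-Tuesday months: January, May, August, October → 4.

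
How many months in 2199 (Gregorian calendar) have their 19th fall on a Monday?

Check the 19th of each month of 2199: Jan 19: Sat, Feb 19: Tue, Mar 19: Tue, Apr 19: Fri, May 19: Sun, Jun 19: Wed, Jul 19: Fri, Aug 19: Mon, Sep 19: Thu, Oct 19: Sat, Nov 19: Tue, Dec 19: Thu.
Monday occurs in August — 1 month.

1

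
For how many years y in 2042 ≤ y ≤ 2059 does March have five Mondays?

March has 31 days; it has five Mondays when Monday falls among the first (month-length − 28) days — i.e. when March 1 is one of Monday/Sunday/Saturday.
March 1 by year: 2042:Sat✓ 2043:Sun✓ 2044:Tue 2045:Wed 2046:Thu 2047:Fri 2048:Sun✓ 2049:Mon✓ 2050:Tue 2051:Wed 2052:Fri 2053:Sat✓ 2054:Sun✓ 2055:Mon✓ 2056:Wed 2057:Thu 2058:Fri 2059:Sat✓
Years with five Mondays: 2042, 2043, 2048, 2049, 2053, 2054, 2055, 2059 → 8.

8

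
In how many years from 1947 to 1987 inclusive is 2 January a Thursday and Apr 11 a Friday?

5

Check each year's weekday for 2 January and Apr 11:
  1947: Thu/Fri ✓  1948: Fri/Sun  1949: Sun/Mon  1950: Mon/Tue  1951: Tue/Wed  1952: Wed/Fri  1953: Fri/Sat  1954: Sat/Sun  1955: Sun/Mon  1956: Mon/Wed  1957: Wed/Thu  1958: Thu/Fri ✓  1959: Fri/Sat  1960: Sat/Mon  …(13 more)…  1974: Wed/Thu  1975: Thu/Fri ✓  1976: Fri/Sun  1977: Sun/Mon  1978: Mon/Tue  1979: Tue/Wed  1980: Wed/Fri  1981: Fri/Sat  1982: Sat/Sun  1983: Sun/Mon  1984: Mon/Wed  1985: Wed/Thu  1986: Thu/Fri ✓  1987: Fri/Sat
Both conditions hold in: 1947, 1958, 1969, 1975, 1986 — 5.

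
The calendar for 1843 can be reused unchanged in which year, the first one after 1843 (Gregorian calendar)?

Two years share a calendar iff Jan 1 falls on the same weekday and both are leap or both are common. 1843: Jan 1 is Sunday, common year.
1844: Jan 1 Monday, leap
1845: Jan 1 Wednesday, common
1846: Jan 1 Thursday, common
1847: Jan 1 Friday, common
1848: Jan 1 Saturday, leap
1849: Jan 1 Monday, common
1850: Jan 1 Tuesday, common
1851: Jan 1 Wednesday, common
1852: Jan 1 Thursday, leap
1853: Jan 1 Saturday, common
1854: Jan 1 Sunday, common
1854 matches on both conditions.

1854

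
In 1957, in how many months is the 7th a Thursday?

Check the 7th of each month of 1957: Jan 7: Mon, Feb 7: Thu, Mar 7: Thu, Apr 7: Sun, May 7: Tue, Jun 7: Fri, Jul 7: Sun, Aug 7: Wed, Sep 7: Sat, Oct 7: Mon, Nov 7: Thu, Dec 7: Sat.
Thursday occurs in February, March, November — 3 months.

3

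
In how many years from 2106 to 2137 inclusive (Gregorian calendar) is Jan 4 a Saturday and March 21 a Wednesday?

0

Check each year's weekday for Jan 4 and March 21:
  2106: Mon/Sun  2107: Tue/Mon  2108: Wed/Wed  2109: Fri/Thu  2110: Sat/Fri  2111: Sun/Sat  2112: Mon/Mon  2113: Wed/Tue  2114: Thu/Wed  2115: Fri/Thu  2116: Sat/Sat  2117: Mon/Sun  2118: Tue/Mon  2119: Wed/Tue  …(4 more)…  2124: Tue/Tue  2125: Thu/Wed  2126: Fri/Thu  2127: Sat/Fri  2128: Sun/Sun  2129: Tue/Mon  2130: Wed/Tue  2131: Thu/Wed  2132: Fri/Fri  2133: Sun/Sat  2134: Mon/Sun  2135: Tue/Mon  2136: Wed/Wed  2137: Fri/Thu
Both conditions hold in: no year — 0.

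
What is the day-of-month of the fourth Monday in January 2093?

26

January 1, 2093 is a Thursday, so the first Monday is the 5th.
The fourth Monday is 5 + 21 = 26.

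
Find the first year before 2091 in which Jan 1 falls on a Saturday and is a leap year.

2084

Jan 1 advances by 2 weekdays after a leap year and by 1 after a common year.
2091: Jan 1 is Monday.
2090: Sunday
2089: Saturday
2088: Thursday (leap)
2087: Wednesday
2086: Tuesday
2085: Monday
2084: Saturday (leap)
2084 begins on a Saturday and is a leap year.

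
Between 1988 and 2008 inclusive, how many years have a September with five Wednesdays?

5

September has 30 days; it has five Wednesdays when Wednesday falls among the first (month-length − 28) days — i.e. when September 1 is one of Wednesday/Tuesday.
September 1 by year: 1988:Thu 1989:Fri 1990:Sat 1991:Sun 1992:Tue✓ 1993:Wed✓ 1994:Thu 1995:Fri 1996:Sun 1997:Mon 1998:Tue✓ 1999:Wed✓ 2000:Fri 2001:Sat 2002:Sun 2003:Mon 2004:Wed✓ 2005:Thu 2006:Fri 2007:Sat 2008:Mon
Years with five Wednesdays: 1992, 1993, 1998, 1999, 2004 → 5.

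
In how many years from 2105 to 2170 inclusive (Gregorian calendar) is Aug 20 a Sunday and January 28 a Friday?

2

Check each year's weekday for Aug 20 and January 28:
  2105: Thu/Wed  2106: Fri/Thu  2107: Sat/Fri  2108: Mon/Sat  2109: Tue/Mon  2110: Wed/Tue  2111: Thu/Wed  2112: Sat/Thu  2113: Sun/Sat  2114: Mon/Sun  2115: Tue/Mon  2116: Thu/Tue  2117: Fri/Thu  2118: Sat/Fri  …(38 more)…  2157: Sat/Fri  2158: Sun/Sat  2159: Mon/Sun  2160: Wed/Mon  2161: Thu/Wed  2162: Fri/Thu  2163: Sat/Fri  2164: Mon/Sat  2165: Tue/Mon  2166: Wed/Tue  2167: Thu/Wed  2168: Sat/Thu  2169: Sun/Sat  2170: Mon/Sun
Both conditions hold in: 2124, 2152 — 2.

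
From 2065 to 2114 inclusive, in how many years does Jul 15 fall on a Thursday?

Track Jul 15's weekday year by year (advancing +1, or +2 across a Feb 29):
  2065: Wed  2066: Thu (+1) ✓  2067: Fri (+1)  2068: Sun (+2)  2069: Mon (+1)
  2070: Tue (+1)  2071: Wed (+1)  2072: Fri (+2)  2073: Sat (+1)  2074: Sun (+1)
  2075: Mon (+1)  2076: Wed (+2)  2077: Thu (+1) ✓  2078: Fri (+1)  … (22 more years) …
  2101: Fri (+1)  2102: Sat (+1)  2103: Sun (+1)  2104: Tue (+2)  2105: Wed (+1)
  2106: Thu (+1) ✓  2107: Fri (+1)  2108: Sun (+2)  2109: Mon (+1)  2110: Tue (+1)
  2111: Wed (+1)  2112: Fri (+2)  2113: Sat (+1)  2114: Sun (+1)
Thursday years: 2066, 2077, 2083, 2088, 2094, 2100, 2106 — 7 in total.

7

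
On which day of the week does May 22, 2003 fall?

January 1, 2003 is a Wednesday.
May 22 is day 142 of the year, i.e. 141 days after Jan 1.
141 mod 7 = 1, so advance 1 weekday from Wednesday: Thursday.

Thursday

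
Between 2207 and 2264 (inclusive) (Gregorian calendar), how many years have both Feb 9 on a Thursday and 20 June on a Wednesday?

2

Check each year's weekday for Feb 9 and 20 June:
  2207: Mon/Sat  2208: Tue/Mon  2209: Thu/Tue  2210: Fri/Wed  2211: Sat/Thu  2212: Sun/Sat  2213: Tue/Sun  2214: Wed/Mon  2215: Thu/Tue  2216: Fri/Thu  2217: Sun/Fri  2218: Mon/Sat  2219: Tue/Sun  2220: Wed/Tue  …(30 more)…  2251: Sun/Fri  2252: Mon/Sun  2253: Wed/Mon  2254: Thu/Tue  2255: Fri/Wed  2256: Sat/Fri  2257: Mon/Sat  2258: Tue/Sun  2259: Wed/Mon  2260: Thu/Wed ✓  2261: Sat/Thu  2262: Sun/Fri  2263: Mon/Sat  2264: Tue/Mon
Both conditions hold in: 2232, 2260 — 2.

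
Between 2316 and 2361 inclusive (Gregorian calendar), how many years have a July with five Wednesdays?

19

July has 31 days; it has five Wednesdays when Wednesday falls among the first (month-length − 28) days — i.e. when July 1 is one of Wednesday/Tuesday/Monday.
July 1 by year: 2316:Sat 2317:Sun 2318:Mon✓ 2319:Tue✓ 2320:Thu 2321:Fri 2322:Sat 2323:Sun 2324:Tue✓ 2325:Wed✓ 2326:Thu 2327:Fri 2328:Sun 2329:Mon✓ 2330:Tue✓ …(16 more)… 2347:Tue✓ 2348:Thu 2349:Fri 2350:Sat 2351:Sun 2352:Tue✓ 2353:Wed✓ 2354:Thu 2355:Fri 2356:Sun 2357:Mon✓ 2358:Tue✓ 2359:Wed✓ 2360:Fri 2361:Sat
Years with five Wednesdays: 2318, 2319, 2324, 2325, 2329, 2330, 2331, 2335, 2336, 2340, 2341, 2342, 2346, 2347, 2352, 2353, 2357, 2358, 2359 → 19.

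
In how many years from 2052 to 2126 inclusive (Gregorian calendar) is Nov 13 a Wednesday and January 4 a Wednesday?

0

Check each year's weekday for Nov 13 and January 4:
  2052: Wed/Thu  2053: Thu/Sat  2054: Fri/Sun  2055: Sat/Mon  2056: Mon/Tue  2057: Tue/Thu  2058: Wed/Fri  2059: Thu/Sat  2060: Sat/Sun  2061: Sun/Tue  2062: Mon/Wed  2063: Tue/Thu  2064: Thu/Fri  2065: Fri/Sun  …(47 more)…  2113: Mon/Wed  2114: Tue/Thu  2115: Wed/Fri  2116: Fri/Sat  2117: Sat/Mon  2118: Sun/Tue  2119: Mon/Wed  2120: Wed/Thu  2121: Thu/Sat  2122: Fri/Sun  2123: Sat/Mon  2124: Mon/Tue  2125: Tue/Thu  2126: Wed/Fri
Both conditions hold in: no year — 0.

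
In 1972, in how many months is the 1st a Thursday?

1

Check the 1st of each month of 1972: Jan 1: Sat, Feb 1: Tue, Mar 1: Wed, Apr 1: Sat, May 1: Mon, Jun 1: Thu, Jul 1: Sat, Aug 1: Tue, Sep 1: Fri, Oct 1: Sun, Nov 1: Wed, Dec 1: Fri.
Thursday occurs in June — 1 month.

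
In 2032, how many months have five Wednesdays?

4

A month of length L has five Wednesdays iff its first Wednesday is on day ≤ L−28 (so day 1–3 in a 31-day month, 1–2 in a 30-day month, day 1 in a leap February).
Checking each month of 2032: Jan starts Thu (31d); Feb starts Sun (29d); Mar starts Mon (31d) ✓; Apr starts Thu (30d); May starts Sat (31d); Jun starts Tue (30d) ✓; Jul starts Thu (31d); Aug starts Sun (31d); Sep starts Wed (30d) ✓; Oct starts Fri (31d); Nov starts Mon (30d); Dec starts Wed (31d) ✓.
Five-Wednesday months: March, June, September, December → 4.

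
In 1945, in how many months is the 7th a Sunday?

Check the 7th of each month of 1945: Jan 7: Sun, Feb 7: Wed, Mar 7: Wed, Apr 7: Sat, May 7: Mon, Jun 7: Thu, Jul 7: Sat, Aug 7: Tue, Sep 7: Fri, Oct 7: Sun, Nov 7: Wed, Dec 7: Fri.
Sunday occurs in January, October — 2 months.

2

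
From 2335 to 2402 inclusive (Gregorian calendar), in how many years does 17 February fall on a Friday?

9

Track 17 February's weekday year by year (advancing +1, or +2 across a Feb 29):
  2335: Sun  2336: Mon (+1)  2337: Wed (+2)  2338: Thu (+1)  2339: Fri (+1) ✓
  2340: Sat (+1)  2341: Mon (+2)  2342: Tue (+1)  2343: Wed (+1)  2344: Thu (+1)
  2345: Sat (+2)  2346: Sun (+1)  2347: Mon (+1)  2348: Tue (+1)  … (40 more years) …
  2389: Fri (+2) ✓  2390: Sat (+1)  2391: Sun (+1)  2392: Mon (+1)  2393: Wed (+2)
  2394: Thu (+1)  2395: Fri (+1) ✓  2396: Sat (+1)  2397: Mon (+2)  2398: Tue (+1)
  2399: Wed (+1)  2400: Thu (+1)  2401: Sat (+2)  2402: Sun (+1)
Friday years: 2339, 2350, 2356, 2361, 2367, 2378, 2384, 2389, 2395 — 9 in total.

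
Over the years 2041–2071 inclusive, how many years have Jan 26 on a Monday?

5

Track Jan 26's weekday year by year (advancing +1, or +2 across a Feb 29):
  2041: Sat  2042: Sun (+1)  2043: Mon (+1) ✓  2044: Tue (+1)  2045: Thu (+2)
  2046: Fri (+1)  2047: Sat (+1)  2048: Sun (+1)  2049: Tue (+2)  2050: Wed (+1)
  2051: Thu (+1)  2052: Fri (+1)  2053: Sun (+2)  2054: Mon (+1) ✓  … (3 more years) …
  2058: Sat (+1)  2059: Sun (+1)  2060: Mon (+1) ✓  2061: Wed (+2)  2062: Thu (+1)
  2063: Fri (+1)  2064: Sat (+1)  2065: Mon (+2) ✓  2066: Tue (+1)  2067: Wed (+1)
  2068: Thu (+1)  2069: Sat (+2)  2070: Sun (+1)  2071: Mon (+1) ✓
Monday years: 2043, 2054, 2060, 2065, 2071 — 5 in total.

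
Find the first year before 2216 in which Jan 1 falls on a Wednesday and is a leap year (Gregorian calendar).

2212

Jan 1 advances by 2 weekdays after a leap year and by 1 after a common year.
2216: Jan 1 is Monday (leap).
2215: Sunday
2214: Saturday
2213: Friday
2212: Wednesday (leap)
2212 begins on a Wednesday and is a leap year.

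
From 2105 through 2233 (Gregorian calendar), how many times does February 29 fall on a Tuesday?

4

Leap years in 2105–2233: 31 of them.
Feb 29 weekday advances by 5 (mod 7) from one leap year to the next four years later (or differs when a century non-leap intervenes).
Leap-day weekdays: 2108:Wed 2112:Mon 2116:Sat 2120:Thu 2124:Tue✓ 2128:Sun 2132:Fri 2136:Wed 2140:Mon 2144:Sat 2148:Thu 2152:Tue✓ 2156:Sun …(5 more)… 2180:Tue✓ 2184:Sun 2188:Fri 2192:Wed 2196:Mon 2204:Wed 2208:Mon 2212:Sat 2216:Thu 2220:Tue✓ 2224:Sun 2228:Fri 2232:Wed
Tuesday: 2124, 2152, 2180, 2220 → 4.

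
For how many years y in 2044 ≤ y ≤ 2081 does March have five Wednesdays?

March has 31 days; it has five Wednesdays when Wednesday falls among the first (month-length − 28) days — i.e. when March 1 is one of Wednesday/Tuesday/Monday.
March 1 by year: 2044:Tue✓ 2045:Wed✓ 2046:Thu 2047:Fri 2048:Sun 2049:Mon✓ 2050:Tue✓ 2051:Wed✓ 2052:Fri 2053:Sat 2054:Sun 2055:Mon✓ 2056:Wed✓ 2057:Thu 2058:Fri …(8 more)… 2067:Tue✓ 2068:Thu 2069:Fri 2070:Sat 2071:Sun 2072:Tue✓ 2073:Wed✓ 2074:Thu 2075:Fri 2076:Sun 2077:Mon✓ 2078:Tue✓ 2079:Wed✓ 2080:Fri 2081:Sat
Years with five Wednesdays: 2044, 2045, 2049, 2050, 2051, 2055, 2056, 2060, 2061, 2062, 2066, 2067, 2072, 2073, 2077, 2078, 2079 → 17.

17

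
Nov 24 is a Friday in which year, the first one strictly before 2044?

2034

From one year to the next, a fixed date's weekday advances by 1, or by 2 when a Feb 29 lies between the two dates.
2044: November 24 is Thursday.
2043: Tuesday (−2)
2042: Monday (−1)
2041: Sunday (−1)
2040: Saturday (−1)
2039: Thursday (−2)
2038: Wednesday (−1)
2037: Tuesday (−1)
2036: Monday (−1)
2035: Saturday (−2)
2034: Friday (−1)
Nov 24 falls on a Friday in 2034.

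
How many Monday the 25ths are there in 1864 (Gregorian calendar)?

3

Check the 25th of each month of 1864: Jan 25: Mon, Feb 25: Thu, Mar 25: Fri, Apr 25: Mon, May 25: Wed, Jun 25: Sat, Jul 25: Mon, Aug 25: Thu, Sep 25: Sun, Oct 25: Tue, Nov 25: Fri, Dec 25: Sun.
Monday occurs in January, April, July — 3 months.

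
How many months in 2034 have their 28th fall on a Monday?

Check the 28th of each month of 2034: Jan 28: Sat, Feb 28: Tue, Mar 28: Tue, Apr 28: Fri, May 28: Sun, Jun 28: Wed, Jul 28: Fri, Aug 28: Mon, Sep 28: Thu, Oct 28: Sat, Nov 28: Tue, Dec 28: Thu.
Monday occurs in August — 1 month.

1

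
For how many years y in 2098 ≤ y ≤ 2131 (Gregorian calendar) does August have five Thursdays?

August has 31 days; it has five Thursdays when Thursday falls among the first (month-length − 28) days — i.e. when August 1 is one of Thursday/Wednesday/Tuesday.
August 1 by year: 2098:Fri 2099:Sat 2100:Sun 2101:Mon 2102:Tue✓ 2103:Wed✓ 2104:Fri 2105:Sat 2106:Sun 2107:Mon 2108:Wed✓ 2109:Thu✓ 2110:Fri 2111:Sat 2112:Mon …(4 more)… 2117:Sun 2118:Mon 2119:Tue✓ 2120:Thu✓ 2121:Fri 2122:Sat 2123:Sun 2124:Tue✓ 2125:Wed✓ 2126:Thu✓ 2127:Fri 2128:Sun 2129:Mon 2130:Tue✓ 2131:Wed✓
Years with five Thursdays: 2102, 2103, 2108, 2109, 2113, 2114, 2115, 2119, 2120, 2124, 2125, 2126, 2130, 2131 → 14.

14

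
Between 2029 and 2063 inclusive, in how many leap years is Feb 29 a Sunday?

Leap years in 2029–2063: 8 of them.
Feb 29 weekday advances by 5 (mod 7) from one leap year to the next four years later (or differs when a century non-leap intervenes).
Leap-day weekdays: 2032:Sun✓ 2036:Fri 2040:Wed 2044:Mon 2048:Sat 2052:Thu 2056:Tue 2060:Sun✓
Sunday: 2032, 2060 → 2.

2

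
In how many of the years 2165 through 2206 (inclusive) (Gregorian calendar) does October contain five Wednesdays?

20

October has 31 days; it has five Wednesdays when Wednesday falls among the first (month-length − 28) days — i.e. when October 1 is one of Wednesday/Tuesday/Monday.
October 1 by year: 2165:Tue✓ 2166:Wed✓ 2167:Thu 2168:Sat 2169:Sun 2170:Mon✓ 2171:Tue✓ 2172:Thu 2173:Fri 2174:Sat 2175:Sun 2176:Tue✓ 2177:Wed✓ 2178:Thu 2179:Fri …(12 more)… 2192:Mon✓ 2193:Tue✓ 2194:Wed✓ 2195:Thu 2196:Sat 2197:Sun 2198:Mon✓ 2199:Tue✓ 2200:Wed✓ 2201:Thu 2202:Fri 2203:Sat 2204:Mon✓ 2205:Tue✓ 2206:Wed✓
Years with five Wednesdays: 2165, 2166, 2170, 2171, 2176, 2177, 2181, 2182, 2183, 2187, 2188, 2192, 2193, 2194, 2198, 2199, 2200, 2204, 2205, 2206 → 20.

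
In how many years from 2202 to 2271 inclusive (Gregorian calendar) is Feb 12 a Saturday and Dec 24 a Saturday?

8

Check each year's weekday for Feb 12 and Dec 24:
  2202: Fri/Fri  2203: Sat/Sat ✓  2204: Sun/Mon  2205: Tue/Tue  2206: Wed/Wed  2207: Thu/Thu  2208: Fri/Sat  2209: Sun/Sun  2210: Mon/Mon  2211: Tue/Tue  2212: Wed/Thu  2213: Fri/Fri  2214: Sat/Sat ✓  2215: Sun/Sun  …(42 more)…  2258: Fri/Fri  2259: Sat/Sat ✓  2260: Sun/Mon  2261: Tue/Tue  2262: Wed/Wed  2263: Thu/Thu  2264: Fri/Sat  2265: Sun/Sun  2266: Mon/Mon  2267: Tue/Tue  2268: Wed/Thu  2269: Fri/Fri  2270: Sat/Sat ✓  2271: Sun/Sun
Both conditions hold in: 2203, 2214, 2225, 2231, 2242, 2253, 2259, 2270 — 8.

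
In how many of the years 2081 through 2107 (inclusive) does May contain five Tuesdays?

May has 31 days; it has five Tuesdays when Tuesday falls among the first (month-length − 28) days — i.e. when May 1 is one of Tuesday/Monday/Sunday.
May 1 by year: 2081:Thu 2082:Fri 2083:Sat 2084:Mon✓ 2085:Tue✓ 2086:Wed 2087:Thu 2088:Sat 2089:Sun✓ 2090:Mon✓ 2091:Tue✓ 2092:Thu 2093:Fri 2094:Sat 2095:Sun✓ 2096:Tue✓ 2097:Wed 2098:Thu 2099:Fri 2100:Sat 2101:Sun✓ 2102:Mon✓ 2103:Tue✓ 2104:Thu 2105:Fri 2106:Sat 2107:Sun✓
Years with five Tuesdays: 2084, 2085, 2089, 2090, 2091, 2095, 2096, 2101, 2102, 2103, 2107 → 11.

11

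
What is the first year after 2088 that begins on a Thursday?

Jan 1 advances by 2 weekdays after a leap year and by 1 after a common year.
2088: Jan 1 is Thursday (leap).
2089: Saturday
2090: Sunday
2091: Monday
2092: Tuesday (leap)
2093: Thursday
2093 begins on a Thursday

2093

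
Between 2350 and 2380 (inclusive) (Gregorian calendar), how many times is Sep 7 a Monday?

4

Track Sep 7's weekday year by year (advancing +1, or +2 across a Feb 29):
  2350: Thu  2351: Fri (+1)  2352: Sun (+2)  2353: Mon (+1) ✓  2354: Tue (+1)
  2355: Wed (+1)  2356: Fri (+2)  2357: Sat (+1)  2358: Sun (+1)  2359: Mon (+1) ✓
  2360: Wed (+2)  2361: Thu (+1)  2362: Fri (+1)  2363: Sat (+1)  … (3 more years) …
  2367: Thu (+1)  2368: Sat (+2)  2369: Sun (+1)  2370: Mon (+1) ✓  2371: Tue (+1)
  2372: Thu (+2)  2373: Fri (+1)  2374: Sat (+1)  2375: Sun (+1)  2376: Tue (+2)
  2377: Wed (+1)  2378: Thu (+1)  2379: Fri (+1)  2380: Sun (+2)
Monday years: 2353, 2359, 2364, 2370 — 4 in total.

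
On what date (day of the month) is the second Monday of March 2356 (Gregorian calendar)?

March 1, 2356 is a Thursday, so the first Monday is the 5th.
The second Monday is 5 + 7 = 12.

12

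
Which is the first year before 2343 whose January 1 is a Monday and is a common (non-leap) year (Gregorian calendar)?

2334

Jan 1 advances by 2 weekdays after a leap year and by 1 after a common year.
2343: Jan 1 is Friday.
2342: Thursday
2341: Wednesday
2340: Monday (leap)
2339: Sunday
2338: Saturday
2337: Friday
2336: Wednesday (leap)
2335: Tuesday
2334: Monday
2334 begins on a Monday and is a common year.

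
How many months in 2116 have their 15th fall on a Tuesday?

2

Check the 15th of each month of 2116: Jan 15: Wed, Feb 15: Sat, Mar 15: Sun, Apr 15: Wed, May 15: Fri, Jun 15: Mon, Jul 15: Wed, Aug 15: Sat, Sep 15: Tue, Oct 15: Thu, Nov 15: Sun, Dec 15: Tue.
Tuesday occurs in September, December — 2 months.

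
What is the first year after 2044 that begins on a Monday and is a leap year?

2052

Jan 1 advances by 2 weekdays after a leap year and by 1 after a common year.
2044: Jan 1 is Friday (leap).
2045: Sunday
2046: Monday
2047: Tuesday
2048: Wednesday (leap)
2049: Friday
2050: Saturday
2051: Sunday
2052: Monday (leap)
2052 begins on a Monday and is a leap year.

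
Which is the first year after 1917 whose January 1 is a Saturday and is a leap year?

1944

Jan 1 advances by 2 weekdays after a leap year and by 1 after a common year.
1917: Jan 1 is Monday.
1918: Tuesday
1919: Wednesday
1920: Thursday (leap)
1921: Saturday
1922: Sunday
1923: Monday
1924: Tuesday (leap)
1925: Thursday
1926: Friday
1927: Saturday
1928: Sunday (leap)
1929: Tuesday
1930: Wednesday
1931: Thursday
1932: Friday (leap)
1933: Sunday
1934: Monday
1935: Tuesday
1936: Wednesday (leap)
1937: Friday
1938: Saturday
1939: Sunday
1940: Monday (leap)
1941: Wednesday
1942: Thursday
1943: Friday
1944: Saturday (leap)
1944 begins on a Saturday and is a leap year.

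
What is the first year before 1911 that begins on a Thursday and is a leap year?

1880

Jan 1 advances by 2 weekdays after a leap year and by 1 after a common year.
1911: Jan 1 is Sunday.
1910: Saturday
1909: Friday
1908: Wednesday (leap)
1907: Tuesday
1906: Monday
1905: Sunday
1904: Friday (leap)
1903: Thursday
1902: Wednesday
1901: Tuesday
1900: Monday
1899: Sunday
1898: Saturday
1897: Friday
1896: Wednesday (leap)
1895: Tuesday
1894: Monday
1893: Sunday
1892: Friday (leap)
1891: Thursday
1890: Wednesday
1889: Tuesday
1888: Sunday (leap)
1887: Saturday
1886: Friday
1885: Thursday
1884: Tuesday (leap)
1883: Monday
1882: Sunday
1881: Saturday
1880: Thursday (leap)
1880 begins on a Thursday and is a leap year.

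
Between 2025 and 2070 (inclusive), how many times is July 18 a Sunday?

Track July 18's weekday year by year (advancing +1, or +2 across a Feb 29):
  2025: Fri  2026: Sat (+1)  2027: Sun (+1) ✓  2028: Tue (+2)  2029: Wed (+1)
  2030: Thu (+1)  2031: Fri (+1)  2032: Sun (+2) ✓  2033: Mon (+1)  2034: Tue (+1)
  2035: Wed (+1)  2036: Fri (+2)  2037: Sat (+1)  2038: Sun (+1) ✓  … (18 more years) …
  2057: Wed (+1)  2058: Thu (+1)  2059: Fri (+1)  2060: Sun (+2) ✓  2061: Mon (+1)
  2062: Tue (+1)  2063: Wed (+1)  2064: Fri (+2)  2065: Sat (+1)  2066: Sun (+1) ✓
  2067: Mon (+1)  2068: Wed (+2)  2069: Thu (+1)  2070: Fri (+1)
Sunday years: 2027, 2032, 2038, 2049, 2055, 2060, 2066 — 7 in total.

7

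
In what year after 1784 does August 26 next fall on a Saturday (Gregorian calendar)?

From one year to the next, a fixed date's weekday advances by 1, or by 2 when a Feb 29 lies between the two dates.
1784: August 26 is Thursday.
1785: Friday (+1)
1786: Saturday (+1)
August 26 falls on a Saturday in 1786.

1786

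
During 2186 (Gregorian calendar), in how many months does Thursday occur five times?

4

A month of length L has five Thursdays iff its first Thursday is on day ≤ L−28 (so day 1–3 in a 31-day month, 1–2 in a 30-day month, day 1 in a leap February).
Checking each month of 2186: Jan starts Sun (31d); Feb starts Wed (28d); Mar starts Wed (31d) ✓; Apr starts Sat (30d); May starts Mon (31d); Jun starts Thu (30d) ✓; Jul starts Sat (31d); Aug starts Tue (31d) ✓; Sep starts Fri (30d); Oct starts Sun (31d); Nov starts Wed (30d) ✓; Dec starts Fri (31d).
Five-Thursday months: March, June, August, November → 4.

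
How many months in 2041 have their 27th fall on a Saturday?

2

Check the 27th of each month of 2041: Jan 27: Sun, Feb 27: Wed, Mar 27: Wed, Apr 27: Sat, May 27: Mon, Jun 27: Thu, Jul 27: Sat, Aug 27: Tue, Sep 27: Fri, Oct 27: Sun, Nov 27: Wed, Dec 27: Fri.
Saturday occurs in April, July — 2 months.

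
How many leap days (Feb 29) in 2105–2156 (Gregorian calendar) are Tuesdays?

2

Leap years in 2105–2156: 13 of them.
Feb 29 weekday advances by 5 (mod 7) from one leap year to the next four years later (or differs when a century non-leap intervenes).
Leap-day weekdays: 2108:Wed 2112:Mon 2116:Sat 2120:Thu 2124:Tue✓ 2128:Sun 2132:Fri 2136:Wed 2140:Mon 2144:Sat 2148:Thu 2152:Tue✓ 2156:Sun
Tuesday: 2124, 2152 → 2.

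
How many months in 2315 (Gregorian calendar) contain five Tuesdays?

A month of length L has five Tuesdays iff its first Tuesday is on day ≤ L−28 (so day 1–3 in a 31-day month, 1–2 in a 30-day month, day 1 in a leap February).
Checking each month of 2315: Jan starts Fri (31d); Feb starts Mon (28d); Mar starts Mon (31d) ✓; Apr starts Thu (30d); May starts Sat (31d); Jun starts Tue (30d) ✓; Jul starts Thu (31d); Aug starts Sun (31d) ✓; Sep starts Wed (30d); Oct starts Fri (31d); Nov starts Mon (30d) ✓; Dec starts Wed (31d).
Five-Tuesday months: March, June, August, November → 4.

4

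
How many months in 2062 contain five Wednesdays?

A month of length L has five Wednesdays iff its first Wednesday is on day ≤ L−28 (so day 1–3 in a 31-day month, 1–2 in a 30-day month, day 1 in a leap February).
Checking each month of 2062: Jan starts Sun (31d); Feb starts Wed (28d); Mar starts Wed (31d) ✓; Apr starts Sat (30d); May starts Mon (31d) ✓; Jun starts Thu (30d); Jul starts Sat (31d); Aug starts Tue (31d) ✓; Sep starts Fri (30d); Oct starts Sun (31d); Nov starts Wed (30d) ✓; Dec starts Fri (31d).
Five-Wednesday months: March, May, August, November → 4.

4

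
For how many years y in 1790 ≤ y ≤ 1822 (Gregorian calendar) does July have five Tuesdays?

July has 31 days; it has five Tuesdays when Tuesday falls among the first (month-length − 28) days — i.e. when July 1 is one of Tuesday/Monday/Sunday.
July 1 by year: 1790:Thu 1791:Fri 1792:Sun✓ 1793:Mon✓ 1794:Tue✓ 1795:Wed 1796:Fri 1797:Sat 1798:Sun✓ 1799:Mon✓ 1800:Tue✓ 1801:Wed 1802:Thu 1803:Fri 1804:Sun✓ …(3 more)… 1808:Fri 1809:Sat 1810:Sun✓ 1811:Mon✓ 1812:Wed 1813:Thu 1814:Fri 1815:Sat 1816:Mon✓ 1817:Tue✓ 1818:Wed 1819:Thu 1820:Sat 1821:Sun✓ 1822:Mon✓
Years with five Tuesdays: 1792, 1793, 1794, 1798, 1799, 1800, 1804, 1805, 1806, 1810, 1811, 1816, 1817, 1821, 1822 → 15.

15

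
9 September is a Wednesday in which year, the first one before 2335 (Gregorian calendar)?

2331

From one year to the next, a fixed date's weekday advances by 1, or by 2 when a Feb 29 lies between the two dates.
2335: September 9 is Monday.
2334: Sunday (−1)
2333: Saturday (−1)
2332: Friday (−1)
2331: Wednesday (−2)
9 September falls on a Wednesday in 2331.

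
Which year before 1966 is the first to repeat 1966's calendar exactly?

1955

Two years share a calendar iff Jan 1 falls on the same weekday and both are leap or both are common. 1966: Jan 1 is Saturday, common year.
1965: Jan 1 Friday, common
1964: Jan 1 Wednesday, leap
1963: Jan 1 Tuesday, common
1962: Jan 1 Monday, common
1961: Jan 1 Sunday, common
1960: Jan 1 Friday, leap
1959: Jan 1 Thursday, common
1958: Jan 1 Wednesday, common
1957: Jan 1 Tuesday, common
1956: Jan 1 Sunday, leap
1955: Jan 1 Saturday, common
1955 matches on both conditions.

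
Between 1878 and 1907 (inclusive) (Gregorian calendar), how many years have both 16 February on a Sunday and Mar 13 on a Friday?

1

Check each year's weekday for 16 February and Mar 13:
  1878: Sat/Wed  1879: Sun/Thu  1880: Mon/Sat  1881: Wed/Sun  1882: Thu/Mon  1883: Fri/Tue  1884: Sat/Thu  1885: Mon/Fri  1886: Tue/Sat  1887: Wed/Sun  1888: Thu/Tue  1889: Sat/Wed  1890: Sun/Thu  1891: Mon/Fri  1892: Tue/Sun  1893: Thu/Mon  1894: Fri/Tue  1895: Sat/Wed  1896: Sun/Fri ✓  1897: Tue/Sat  1898: Wed/Sun  1899: Thu/Mon  1900: Fri/Tue  1901: Sat/Wed  1902: Sun/Thu  1903: Mon/Fri  1904: Tue/Sun  1905: Thu/Mon  1906: Fri/Tue  1907: Sat/Wed
Both conditions hold in: 1896 — 1.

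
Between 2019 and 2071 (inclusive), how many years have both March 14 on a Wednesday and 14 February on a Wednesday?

5

Check each year's weekday for March 14 and 14 February:
  2019: Thu/Thu  2020: Sat/Fri  2021: Sun/Sun  2022: Mon/Mon  2023: Tue/Tue  2024: Thu/Wed  2025: Fri/Fri  2026: Sat/Sat  2027: Sun/Sun  2028: Tue/Mon  2029: Wed/Wed ✓  2030: Thu/Thu  2031: Fri/Fri  2032: Sun/Sat  …(25 more)…  2058: Thu/Thu  2059: Fri/Fri  2060: Sun/Sat  2061: Mon/Mon  2062: Tue/Tue  2063: Wed/Wed ✓  2064: Fri/Thu  2065: Sat/Sat  2066: Sun/Sun  2067: Mon/Mon  2068: Wed/Tue  2069: Thu/Thu  2070: Fri/Fri  2071: Sat/Sat
Both conditions hold in: 2029, 2035, 2046, 2057, 2063 — 5.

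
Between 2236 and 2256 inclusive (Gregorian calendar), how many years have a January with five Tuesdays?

January has 31 days; it has five Tuesdays when Tuesday falls among the first (month-length − 28) days — i.e. when January 1 is one of Tuesday/Monday/Sunday.
January 1 by year: 2236:Fri 2237:Sun✓ 2238:Mon✓ 2239:Tue✓ 2240:Wed 2241:Fri 2242:Sat 2243:Sun✓ 2244:Mon✓ 2245:Wed 2246:Thu 2247:Fri 2248:Sat 2249:Mon✓ 2250:Tue✓ 2251:Wed 2252:Thu 2253:Sat 2254:Sun✓ 2255:Mon✓ 2256:Tue✓
Years with five Tuesdays: 2237, 2238, 2239, 2243, 2244, 2249, 2250, 2254, 2255, 2256 → 10.

10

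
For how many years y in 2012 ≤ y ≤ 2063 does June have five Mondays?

14

June has 30 days; it has five Mondays when Monday falls among the first (month-length − 28) days — i.e. when June 1 is one of Monday/Sunday.
June 1 by year: 2012:Fri 2013:Sat 2014:Sun✓ 2015:Mon✓ 2016:Wed 2017:Thu 2018:Fri 2019:Sat 2020:Mon✓ 2021:Tue 2022:Wed 2023:Thu 2024:Sat 2025:Sun✓ 2026:Mon✓ …(22 more)… 2049:Tue 2050:Wed 2051:Thu 2052:Sat 2053:Sun✓ 2054:Mon✓ 2055:Tue 2056:Thu 2057:Fri 2058:Sat 2059:Sun✓ 2060:Tue 2061:Wed 2062:Thu 2063:Fri
Years with five Mondays: 2014, 2015, 2020, 2025, 2026, 2031, 2036, 2037, 2042, 2043, 2048, 2053, 2054, 2059 → 14.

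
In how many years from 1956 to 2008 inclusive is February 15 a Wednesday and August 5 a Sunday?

2

Check each year's weekday for February 15 and August 5:
  1956: Wed/Sun ✓  1957: Fri/Mon  1958: Sat/Tue  1959: Sun/Wed  1960: Mon/Fri  1961: Wed/Sat  1962: Thu/Sun  1963: Fri/Mon  1964: Sat/Wed  1965: Mon/Thu  1966: Tue/Fri  1967: Wed/Sat  1968: Thu/Mon  1969: Sat/Tue  …(25 more)…  1995: Wed/Sat  1996: Thu/Mon  1997: Sat/Tue  1998: Sun/Wed  1999: Mon/Thu  2000: Tue/Sat  2001: Thu/Sun  2002: Fri/Mon  2003: Sat/Tue  2004: Sun/Thu  2005: Tue/Fri  2006: Wed/Sat  2007: Thu/Sun  2008: Fri/Tue
Both conditions hold in: 1956, 1984 — 2.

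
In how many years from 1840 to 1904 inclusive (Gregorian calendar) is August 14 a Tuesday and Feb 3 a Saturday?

Check each year's weekday for August 14 and Feb 3:
  1840: Fri/Mon  1841: Sat/Wed  1842: Sun/Thu  1843: Mon/Fri  1844: Wed/Sat  1845: Thu/Mon  1846: Fri/Tue  1847: Sat/Wed  1848: Mon/Thu  1849: Tue/Sat ✓  1850: Wed/Sun  1851: Thu/Mon  1852: Sat/Tue  1853: Sun/Thu  …(37 more)…  1891: Fri/Tue  1892: Sun/Wed  1893: Mon/Fri  1894: Tue/Sat ✓  1895: Wed/Sun  1896: Fri/Mon  1897: Sat/Wed  1898: Sun/Thu  1899: Mon/Fri  1900: Tue/Sat ✓  1901: Wed/Sun  1902: Thu/Mon  1903: Fri/Tue  1904: Sun/Wed
Both conditions hold in: 1849, 1855, 1866, 1877, 1883, 1894, 1900 — 7.

7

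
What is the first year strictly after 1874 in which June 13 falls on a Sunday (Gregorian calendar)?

1875

From one year to the next, a fixed date's weekday advances by 1, or by 2 when a Feb 29 lies between the two dates.
1874: June 13 is Saturday.
1875: Sunday (+1)
June 13 falls on a Sunday in 1875.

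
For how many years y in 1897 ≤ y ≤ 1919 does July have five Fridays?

July has 31 days; it has five Fridays when Friday falls among the first (month-length − 28) days — i.e. when July 1 is one of Friday/Thursday/Wednesday.
July 1 by year: 1897:Thu✓ 1898:Fri✓ 1899:Sat 1900:Sun 1901:Mon 1902:Tue 1903:Wed✓ 1904:Fri✓ 1905:Sat 1906:Sun 1907:Mon 1908:Wed✓ 1909:Thu✓ 1910:Fri✓ 1911:Sat 1912:Mon 1913:Tue 1914:Wed✓ 1915:Thu✓ 1916:Sat 1917:Sun 1918:Mon 1919:Tue
Years with five Fridays: 1897, 1898, 1903, 1904, 1908, 1909, 1910, 1914, 1915 → 9.

9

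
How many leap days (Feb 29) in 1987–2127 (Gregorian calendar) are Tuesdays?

Leap years in 1987–2127: 34 of them.
Feb 29 weekday advances by 5 (mod 7) from one leap year to the next four years later (or differs when a century non-leap intervenes).
Leap-day weekdays: 1988:Mon 1992:Sat 1996:Thu 2000:Tue✓ 2004:Sun 2008:Fri 2012:Wed 2016:Mon 2020:Sat 2024:Thu 2028:Tue✓ 2032:Sun 2036:Fri …(8 more)… 2072:Mon 2076:Sat 2080:Thu 2084:Tue✓ 2088:Sun 2092:Fri 2096:Wed 2104:Fri 2108:Wed 2112:Mon 2116:Sat 2120:Thu 2124:Tue✓
Tuesday: 2000, 2028, 2056, 2084, 2124 → 5.

5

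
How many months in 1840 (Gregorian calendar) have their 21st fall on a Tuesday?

3

Check the 21st of each month of 1840: Jan 21: Tue, Feb 21: Fri, Mar 21: Sat, Apr 21: Tue, May 21: Thu, Jun 21: Sun, Jul 21: Tue, Aug 21: Fri, Sep 21: Mon, Oct 21: Wed, Nov 21: Sat, Dec 21: Mon.
Tuesday occurs in January, April, July — 3 months.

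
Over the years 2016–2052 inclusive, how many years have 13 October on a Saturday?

5

Track 13 October's weekday year by year (advancing +1, or +2 across a Feb 29):
  2016: Thu  2017: Fri (+1)  2018: Sat (+1) ✓  2019: Sun (+1)  2020: Tue (+2)
  2021: Wed (+1)  2022: Thu (+1)  2023: Fri (+1)  2024: Sun (+2)  2025: Mon (+1)
  2026: Tue (+1)  2027: Wed (+1)  2028: Fri (+2)  2029: Sat (+1) ✓  … (9 more years) …
  2039: Thu (+1)  2040: Sat (+2) ✓  2041: Sun (+1)  2042: Mon (+1)  2043: Tue (+1)
  2044: Thu (+2)  2045: Fri (+1)  2046: Sat (+1) ✓  2047: Sun (+1)  2048: Tue (+2)
  2049: Wed (+1)  2050: Thu (+1)  2051: Fri (+1)  2052: Sun (+2)
Saturday years: 2018, 2029, 2035, 2040, 2046 — 5 in total.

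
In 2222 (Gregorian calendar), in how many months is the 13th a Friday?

Check the 13th of each month of 2222: Jan 13: Sun, Feb 13: Wed, Mar 13: Wed, Apr 13: Sat, May 13: Mon, Jun 13: Thu, Jul 13: Sat, Aug 13: Tue, Sep 13: Fri, Oct 13: Sun, Nov 13: Wed, Dec 13: Fri.
Friday occurs in September, December — 2 months.

2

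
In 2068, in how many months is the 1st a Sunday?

3

Check the 1st of each month of 2068: Jan 1: Sun, Feb 1: Wed, Mar 1: Thu, Apr 1: Sun, May 1: Tue, Jun 1: Fri, Jul 1: Sun, Aug 1: Wed, Sep 1: Sat, Oct 1: Mon, Nov 1: Thu, Dec 1: Sat.
Sunday occurs in January, April, July — 3 months.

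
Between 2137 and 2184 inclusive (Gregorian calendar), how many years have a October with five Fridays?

21

October has 31 days; it has five Fridays when Friday falls among the first (month-length − 28) days — i.e. when October 1 is one of Friday/Thursday/Wednesday.
October 1 by year: 2137:Tue 2138:Wed✓ 2139:Thu✓ 2140:Sat 2141:Sun 2142:Mon 2143:Tue 2144:Thu✓ 2145:Fri✓ 2146:Sat 2147:Sun 2148:Tue 2149:Wed✓ 2150:Thu✓ 2151:Fri✓ …(18 more)… 2170:Mon 2171:Tue 2172:Thu✓ 2173:Fri✓ 2174:Sat 2175:Sun 2176:Tue 2177:Wed✓ 2178:Thu✓ 2179:Fri✓ 2180:Sun 2181:Mon 2182:Tue 2183:Wed✓ 2184:Fri✓
Years with five Fridays: 2138, 2139, 2144, 2145, 2149, 2150, 2151, 2155, 2156, 2160, 2161, 2162, 2166, 2167, 2172, 2173, 2177, 2178, 2179, 2183, 2184 → 21.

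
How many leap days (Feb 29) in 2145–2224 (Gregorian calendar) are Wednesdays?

Leap years in 2145–2224: 19 of them.
Feb 29 weekday advances by 5 (mod 7) from one leap year to the next four years later (or differs when a century non-leap intervenes).
Leap-day weekdays: 2148:Thu 2152:Tue 2156:Sun 2160:Fri 2164:Wed✓ 2168:Mon 2172:Sat 2176:Thu 2180:Tue 2184:Sun 2188:Fri 2192:Wed✓ 2196:Mon 2204:Wed✓ 2208:Mon 2212:Sat 2216:Thu 2220:Tue 2224:Sun
Wednesday: 2164, 2192, 2204 → 3.

3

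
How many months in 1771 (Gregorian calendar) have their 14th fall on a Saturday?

2

Check the 14th of each month of 1771: Jan 14: Mon, Feb 14: Thu, Mar 14: Thu, Apr 14: Sun, May 14: Tue, Jun 14: Fri, Jul 14: Sun, Aug 14: Wed, Sep 14: Sat, Oct 14: Mon, Nov 14: Thu, Dec 14: Sat.
Saturday occurs in September, December — 2 months.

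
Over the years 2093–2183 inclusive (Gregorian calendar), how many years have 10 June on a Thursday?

Track 10 June's weekday year by year (advancing +1, or +2 across a Feb 29):
  2093: Wed  2094: Thu (+1) ✓  2095: Fri (+1)  2096: Sun (+2)  2097: Mon (+1)
  2098: Tue (+1)  2099: Wed (+1)  2100: Thu (+1) ✓  2101: Fri (+1)  2102: Sat (+1)
  2103: Sun (+1)  2104: Tue (+2)  2105: Wed (+1)  2106: Thu (+1) ✓  … (63 more years) …
  2170: Sun (+1)  2171: Mon (+1)  2172: Wed (+2)  2173: Thu (+1) ✓  2174: Fri (+1)
  2175: Sat (+1)  2176: Mon (+2)  2177: Tue (+1)  2178: Wed (+1)  2179: Thu (+1) ✓
  2180: Sat (+2)  2181: Sun (+1)  2182: Mon (+1)  2183: Tue (+1)
Thursday years: 2094, 2100, 2106, 2117, 2123, 2128, 2134, 2145, 2151, 2156, 2162, 2173, 2179 — 13 in total.

13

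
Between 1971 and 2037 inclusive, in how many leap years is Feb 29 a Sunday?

Leap years in 1971–2037: 17 of them.
Feb 29 weekday advances by 5 (mod 7) from one leap year to the next four years later (or differs when a century non-leap intervenes).
Leap-day weekdays: 1972:Tue 1976:Sun✓ 1980:Fri 1984:Wed 1988:Mon 1992:Sat 1996:Thu 2000:Tue 2004:Sun✓ 2008:Fri 2012:Wed 2016:Mon 2020:Sat 2024:Thu 2028:Tue 2032:Sun✓ 2036:Fri
Sunday: 1976, 2004, 2032 → 3.

3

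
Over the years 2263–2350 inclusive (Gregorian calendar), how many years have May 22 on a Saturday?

Track May 22's weekday year by year (advancing +1, or +2 across a Feb 29):
  2263: Fri  2264: Sun (+2)  2265: Mon (+1)  2266: Tue (+1)  2267: Wed (+1)
  2268: Fri (+2)  2269: Sat (+1) ✓  2270: Sun (+1)  2271: Mon (+1)  2272: Wed (+2)
  2273: Thu (+1)  2274: Fri (+1)  2275: Sat (+1) ✓  2276: Mon (+2)  … (60 more years) …
  2337: Sat (+1) ✓  2338: Sun (+1)  2339: Mon (+1)  2340: Wed (+2)  2341: Thu (+1)
  2342: Fri (+1)  2343: Sat (+1) ✓  2344: Mon (+2)  2345: Tue (+1)  2346: Wed (+1)
  2347: Thu (+1)  2348: Sat (+2) ✓  2349: Sun (+1)  2350: Mon (+1)
Saturday years: 2269, 2275, 2280, 2286, 2297, 2309, 2315, 2320, 2326, 2337, 2343, 2348 — 12 in total.

12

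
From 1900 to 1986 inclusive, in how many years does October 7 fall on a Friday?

Track October 7's weekday year by year (advancing +1, or +2 across a Feb 29):
  1900: Sun  1901: Mon (+1)  1902: Tue (+1)  1903: Wed (+1)  1904: Fri (+2) ✓
  1905: Sat (+1)  1906: Sun (+1)  1907: Mon (+1)  1908: Wed (+2)  1909: Thu (+1)
  1910: Fri (+1) ✓  1911: Sat (+1)  1912: Mon (+2)  1913: Tue (+1)  … (59 more years) …
  1973: Sun (+1)  1974: Mon (+1)  1975: Tue (+1)  1976: Thu (+2)  1977: Fri (+1) ✓
  1978: Sat (+1)  1979: Sun (+1)  1980: Tue (+2)  1981: Wed (+1)  1982: Thu (+1)
  1983: Fri (+1) ✓  1984: Sun (+2)  1985: Mon (+1)  1986: Tue (+1)
Friday years: 1904, 1910, 1921, 1927, 1932, 1938, 1949, 1955, 1960, 1966, 1977, 1983 — 12 in total.

12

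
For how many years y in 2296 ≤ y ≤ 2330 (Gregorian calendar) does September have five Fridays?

10

September has 30 days; it has five Fridays when Friday falls among the first (month-length − 28) days — i.e. when September 1 is one of Friday/Thursday.
September 1 by year: 2296:Tue 2297:Wed 2298:Thu✓ 2299:Fri✓ 2300:Sat 2301:Sun 2302:Mon 2303:Tue 2304:Thu✓ 2305:Fri✓ 2306:Sat 2307:Sun 2308:Tue 2309:Wed 2310:Thu✓ …(5 more)… 2316:Fri✓ 2317:Sat 2318:Sun 2319:Mon 2320:Wed 2321:Thu✓ 2322:Fri✓ 2323:Sat 2324:Mon 2325:Tue 2326:Wed 2327:Thu✓ 2328:Sat 2329:Sun 2330:Mon
Years with five Fridays: 2298, 2299, 2304, 2305, 2310, 2311, 2316, 2321, 2322, 2327 → 10.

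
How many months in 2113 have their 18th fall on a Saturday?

Check the 18th of each month of 2113: Jan 18: Wed, Feb 18: Sat, Mar 18: Sat, Apr 18: Tue, May 18: Thu, Jun 18: Sun, Jul 18: Tue, Aug 18: Fri, Sep 18: Mon, Oct 18: Wed, Nov 18: Sat, Dec 18: Mon.
Saturday occurs in February, March, November — 3 months.

3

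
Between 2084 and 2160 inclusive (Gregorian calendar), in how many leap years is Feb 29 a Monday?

2

Leap years in 2084–2160: 19 of them.
Feb 29 weekday advances by 5 (mod 7) from one leap year to the next four years later (or differs when a century non-leap intervenes).
Leap-day weekdays: 2084:Tue 2088:Sun 2092:Fri 2096:Wed 2104:Fri 2108:Wed 2112:Mon✓ 2116:Sat 2120:Thu 2124:Tue 2128:Sun 2132:Fri 2136:Wed 2140:Mon✓ 2144:Sat 2148:Thu 2152:Tue 2156:Sun 2160:Fri
Monday: 2112, 2140 → 2.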